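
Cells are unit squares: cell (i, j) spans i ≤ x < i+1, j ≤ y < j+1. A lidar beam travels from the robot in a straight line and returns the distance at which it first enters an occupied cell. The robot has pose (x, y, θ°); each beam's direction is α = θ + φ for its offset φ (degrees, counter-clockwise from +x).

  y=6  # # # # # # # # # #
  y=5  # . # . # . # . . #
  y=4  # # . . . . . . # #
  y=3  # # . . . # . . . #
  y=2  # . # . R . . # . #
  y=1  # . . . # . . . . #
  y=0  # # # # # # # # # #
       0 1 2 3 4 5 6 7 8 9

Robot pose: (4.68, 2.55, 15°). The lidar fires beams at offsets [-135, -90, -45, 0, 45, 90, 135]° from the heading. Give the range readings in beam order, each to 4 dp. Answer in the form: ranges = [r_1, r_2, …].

ranges = [0.6351, 0.5694, 3.1000, 4.4724, 0.6400, 2.5364, 3.0946]

beam 1: φ=-135°, α=240°
  dir = (cos 240°, sin 240°) = (-0.5000, -0.8660); from cell (4,2)
  next x-line at t=1.3600, next y-line at t=0.6351; Δt_x=2.0000, Δt_y=1.1547
    y: enter (4,1) at t=0.6351 ← occupied
  → r_1 = 0.6351
beam 2: φ=-90°, α=285°
  dir = (cos 285°, sin 285°) = (0.2588, -0.9659); from cell (4,2)
  next x-line at t=1.2364, next y-line at t=0.5694; Δt_x=3.8637, Δt_y=1.0353
    y: enter (4,1) at t=0.5694 ← occupied
  → r_2 = 0.5694
beam 3: φ=-45°, α=330°
  dir = (cos 330°, sin 330°) = (0.8660, -0.5000); from cell (4,2)
  next x-line at t=0.3695, next y-line at t=1.1000; Δt_x=1.1547, Δt_y=2.0000
    x: enter (5,2) at t=0.3695
    y: enter (5,1) at t=1.1000
    x: enter (6,1) at t=1.5242
    x: enter (7,1) at t=2.6789
    y: enter (7,0) at t=3.1000 ← occupied
  → r_3 = 3.1000
beam 4: φ=0°, α=15°
  dir = (cos 15°, sin 15°) = (0.9659, 0.2588); from cell (4,2)
  next x-line at t=0.3313, next y-line at t=1.7387; Δt_x=1.0353, Δt_y=3.8637
    x: enter (5,2) at t=0.3313
    x: enter (6,2) at t=1.3666
    y: enter (6,3) at t=1.7387
    x: enter (7,3) at t=2.4018
    x: enter (8,3) at t=3.4371
    x: enter (9,3) at t=4.4724 ← occupied
  → r_4 = 4.4724
beam 5: φ=45°, α=60°
  dir = (cos 60°, sin 60°) = (0.5000, 0.8660); from cell (4,2)
  next x-line at t=0.6400, next y-line at t=0.5196; Δt_x=2.0000, Δt_y=1.1547
    y: enter (4,3) at t=0.5196
    x: enter (5,3) at t=0.6400 ← occupied
  → r_5 = 0.6400
beam 6: φ=90°, α=105°
  dir = (cos 105°, sin 105°) = (-0.2588, 0.9659); from cell (4,2)
  next x-line at t=2.6273, next y-line at t=0.4659; Δt_x=3.8637, Δt_y=1.0353
    y: enter (4,3) at t=0.4659
    y: enter (4,4) at t=1.5012
    y: enter (4,5) at t=2.5364 ← occupied
  → r_6 = 2.5364
beam 7: φ=135°, α=150°
  dir = (cos 150°, sin 150°) = (-0.8660, 0.5000); from cell (4,2)
  next x-line at t=0.7852, next y-line at t=0.9000; Δt_x=1.1547, Δt_y=2.0000
    x: enter (3,2) at t=0.7852
    y: enter (3,3) at t=0.9000
    x: enter (2,3) at t=1.9399
    y: enter (2,4) at t=2.9000
    x: enter (1,4) at t=3.0946 ← occupied
  → r_7 = 3.0946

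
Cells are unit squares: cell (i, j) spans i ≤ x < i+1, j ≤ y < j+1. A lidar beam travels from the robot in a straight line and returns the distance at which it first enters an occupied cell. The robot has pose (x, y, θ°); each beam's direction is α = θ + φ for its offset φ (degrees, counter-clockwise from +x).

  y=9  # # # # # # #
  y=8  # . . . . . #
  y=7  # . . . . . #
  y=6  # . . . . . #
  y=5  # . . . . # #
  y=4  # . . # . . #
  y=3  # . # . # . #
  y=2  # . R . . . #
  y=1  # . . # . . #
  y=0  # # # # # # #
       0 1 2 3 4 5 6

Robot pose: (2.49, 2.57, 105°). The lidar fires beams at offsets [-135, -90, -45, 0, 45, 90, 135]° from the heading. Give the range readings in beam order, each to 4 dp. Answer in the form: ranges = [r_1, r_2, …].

ranges = [1.1400, 1.6614, 0.4965, 0.4452, 1.7205, 1.5426, 1.8129]

beam 1: φ=-135°, α=330°
  cosα=0.8660 sinα=-0.5000 | (2,2) | tMaxX 0.5889 tMaxY 1.1400 | tΔX 1.1547 tΔY 2.0000
    t=0.5889 [x] (3,2)
    t=1.1400 [y] (3,1) — stop
  → r_1 = 1.1400
beam 2: φ=-90°, α=15°
  cosα=0.9659 sinα=0.2588 | (2,2) | tMaxX 0.5280 tMaxY 1.6614 | tΔX 1.0353 tΔY 3.8637
    t=0.5280 [x] (3,2)
    t=1.5633 [x] (4,2)
    t=1.6614 [y] (4,3) — stop
  → r_2 = 1.6614
beam 3: φ=-45°, α=60°
  cosα=0.5000 sinα=0.8660 | (2,2) | tMaxX 1.0200 tMaxY 0.4965 | tΔX 2.0000 tΔY 1.1547
    t=0.4965 [y] (2,3) — stop
  → r_3 = 0.4965
beam 4: φ=0°, α=105°
  cosα=-0.2588 sinα=0.9659 | (2,2) | tMaxX 1.8932 tMaxY 0.4452 | tΔX 3.8637 tΔY 1.0353
    t=0.4452 [y] (2,3) — stop
  → r_4 = 0.4452
beam 5: φ=45°, α=150°
  cosα=-0.8660 sinα=0.5000 | (2,2) | tMaxX 0.5658 tMaxY 0.8600 | tΔX 1.1547 tΔY 2.0000
    t=0.5658 [x] (1,2)
    t=0.8600 [y] (1,3)
    t=1.7205 [x] (0,3) — stop
  → r_5 = 1.7205
beam 6: φ=90°, α=195°
  cosα=-0.9659 sinα=-0.2588 | (2,2) | tMaxX 0.5073 tMaxY 2.2023 | tΔX 1.0353 tΔY 3.8637
    t=0.5073 [x] (1,2)
    t=1.5426 [x] (0,2) — stop
  → r_6 = 1.5426
beam 7: φ=135°, α=240°
  cosα=-0.5000 sinα=-0.8660 | (2,2) | tMaxX 0.9800 tMaxY 0.6582 | tΔX 2.0000 tΔY 1.1547
    t=0.6582 [y] (2,1)
    t=0.9800 [x] (1,1)
    t=1.8129 [y] (1,0) — stop
  → r_7 = 1.8129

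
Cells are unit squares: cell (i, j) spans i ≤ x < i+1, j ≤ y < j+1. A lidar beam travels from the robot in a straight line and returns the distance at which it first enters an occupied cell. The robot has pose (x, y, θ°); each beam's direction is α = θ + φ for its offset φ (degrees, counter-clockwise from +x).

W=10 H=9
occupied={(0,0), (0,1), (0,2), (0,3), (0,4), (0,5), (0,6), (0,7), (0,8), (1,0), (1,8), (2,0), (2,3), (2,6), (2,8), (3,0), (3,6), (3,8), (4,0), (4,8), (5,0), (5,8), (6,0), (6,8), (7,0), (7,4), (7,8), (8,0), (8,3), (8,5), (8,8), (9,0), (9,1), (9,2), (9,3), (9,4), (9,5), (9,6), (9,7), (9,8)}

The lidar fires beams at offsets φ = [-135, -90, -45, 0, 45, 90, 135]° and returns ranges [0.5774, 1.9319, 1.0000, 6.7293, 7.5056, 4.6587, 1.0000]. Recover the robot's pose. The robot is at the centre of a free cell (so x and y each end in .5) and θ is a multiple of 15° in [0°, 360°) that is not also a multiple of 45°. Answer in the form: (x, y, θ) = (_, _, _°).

(x, y, θ) = (4.5, 7.5, 255°)

Candidates: 50 free-cell centres × 16 headings = 800 poses. Raycast each; keep the one whose scan matches to 4 dp.
  (4.5, 2.5, 285°): beam 1 = 1.7321 ≠ 0.5774 ✗
  (2.5, 4.5, 240°): beam 1 = 1.5529 ≠ 0.5774 ✗
  (6.5, 4.5, 285°): beam 1 = 3.0000 ≠ 0.5774 ✗
  (6.5, 2.5, 75°): beam 1 = 1.7321 ≠ 0.5774 ✗
  …
  (4.5, 7.5, 255°): r_1=0.5774, r_2=1.9319, r_3=1.0000, r_4=6.7293, r_5=7.5056, r_6=4.6587, r_7=1.0000 — all match ✓
Only this pose fits every beam.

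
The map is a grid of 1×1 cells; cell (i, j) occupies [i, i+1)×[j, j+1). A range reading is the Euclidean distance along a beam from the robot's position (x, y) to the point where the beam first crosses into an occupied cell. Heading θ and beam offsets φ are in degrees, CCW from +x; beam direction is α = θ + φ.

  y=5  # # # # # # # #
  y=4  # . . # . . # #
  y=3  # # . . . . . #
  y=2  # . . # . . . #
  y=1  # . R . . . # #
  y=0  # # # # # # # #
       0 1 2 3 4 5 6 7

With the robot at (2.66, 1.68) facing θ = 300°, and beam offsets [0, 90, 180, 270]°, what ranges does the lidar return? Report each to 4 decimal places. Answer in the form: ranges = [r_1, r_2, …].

ranges = [0.7852, 0.6400, 1.5242, 1.3600]

beam 1: φ=0°, α=300°
  dir = (cos 300°, sin 300°) = (0.5000, -0.8660); from cell (2,1)
  next x-line at t=0.6800, next y-line at t=0.7852; Δt_x=2.0000, Δt_y=1.1547
    x: enter (3,1) at t=0.6800
    y: enter (3,0) at t=0.7852 ← occupied
  → r_1 = 0.7852
beam 2: φ=90°, α=30°
  dir = (cos 30°, sin 30°) = (0.8660, 0.5000); from cell (2,1)
  next x-line at t=0.3926, next y-line at t=0.6400; Δt_x=1.1547, Δt_y=2.0000
    x: enter (3,1) at t=0.3926
    y: enter (3,2) at t=0.6400 ← occupied
  → r_2 = 0.6400
beam 3: φ=180°, α=120°
  dir = (cos 120°, sin 120°) = (-0.5000, 0.8660); from cell (2,1)
  next x-line at t=1.3200, next y-line at t=0.3695; Δt_x=2.0000, Δt_y=1.1547
    y: enter (2,2) at t=0.3695
    x: enter (1,2) at t=1.3200
    y: enter (1,3) at t=1.5242 ← occupied
  → r_3 = 1.5242
beam 4: φ=270°, α=210°
  dir = (cos 210°, sin 210°) = (-0.8660, -0.5000); from cell (2,1)
  next x-line at t=0.7621, next y-line at t=1.3600; Δt_x=1.1547, Δt_y=2.0000
    x: enter (1,1) at t=0.7621
    y: enter (1,0) at t=1.3600 ← occupied
  → r_4 = 1.3600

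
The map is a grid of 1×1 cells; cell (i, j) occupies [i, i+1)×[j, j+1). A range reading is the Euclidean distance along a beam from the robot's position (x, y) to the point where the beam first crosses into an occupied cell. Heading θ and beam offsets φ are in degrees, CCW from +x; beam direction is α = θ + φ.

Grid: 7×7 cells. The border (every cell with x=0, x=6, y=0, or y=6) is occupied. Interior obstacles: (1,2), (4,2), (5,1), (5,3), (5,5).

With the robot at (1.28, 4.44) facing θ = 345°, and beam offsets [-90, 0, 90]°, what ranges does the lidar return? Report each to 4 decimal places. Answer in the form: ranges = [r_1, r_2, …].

beam 1: φ=-90°, α=255°
  dir = (cos 255°, sin 255°) = (-0.2588, -0.9659); from cell (1,4)
  next x-line at t=1.0818, next y-line at t=0.4555; Δt_x=3.8637, Δt_y=1.0353
    y: enter (1,3) at t=0.4555
    x: enter (0,3) at t=1.0818 ← occupied
  → r_1 = 1.0818
beam 2: φ=0°, α=345°
  dir = (cos 345°, sin 345°) = (0.9659, -0.2588); from cell (1,4)
  next x-line at t=0.7454, next y-line at t=1.7000; Δt_x=1.0353, Δt_y=3.8637
    x: enter (2,4) at t=0.7454
    y: enter (2,3) at t=1.7000
    x: enter (3,3) at t=1.7807
    x: enter (4,3) at t=2.8160
    x: enter (5,3) at t=3.8512 ← occupied
  → r_2 = 3.8512
beam 3: φ=90°, α=75°
  dir = (cos 75°, sin 75°) = (0.2588, 0.9659); from cell (1,4)
  next x-line at t=2.7819, next y-line at t=0.5798; Δt_x=3.8637, Δt_y=1.0353
    y: enter (1,5) at t=0.5798
    y: enter (1,6) at t=1.6150 ← occupied
  → r_3 = 1.6150

ranges = [1.0818, 3.8512, 1.6150]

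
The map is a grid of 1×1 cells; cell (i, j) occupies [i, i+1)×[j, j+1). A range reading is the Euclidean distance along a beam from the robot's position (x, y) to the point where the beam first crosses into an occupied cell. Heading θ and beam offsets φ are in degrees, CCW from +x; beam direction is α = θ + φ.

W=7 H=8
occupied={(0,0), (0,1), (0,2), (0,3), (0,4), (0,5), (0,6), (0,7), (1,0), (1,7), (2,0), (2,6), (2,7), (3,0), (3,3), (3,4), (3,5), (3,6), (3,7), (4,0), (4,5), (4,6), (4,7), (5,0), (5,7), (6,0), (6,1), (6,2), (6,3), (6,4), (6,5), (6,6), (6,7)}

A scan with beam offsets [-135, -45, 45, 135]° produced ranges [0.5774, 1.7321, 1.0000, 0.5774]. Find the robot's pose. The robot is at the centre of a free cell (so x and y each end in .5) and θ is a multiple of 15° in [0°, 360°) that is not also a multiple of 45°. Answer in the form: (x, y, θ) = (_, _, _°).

Enumerate (i+0.5, j+0.5, θ) over the 23 free cells and 16 admissible headings. For each, cast all 4 beams and compare to the given ranges.
  (3.5, 1.5, 120°): beam 1 = 1.9319 ≠ 0.5774 ✗
  (4.5, 4.5, 75°): beam 1 = 3.0000 ≠ 0.5774 ✗
  (2.5, 3.5, 195°): beam 1 = 1.0000 ≠ 0.5774 ✗
  …
  (2.5, 5.5, 255°): r_1=0.5774, r_2=1.7321, r_3=1.0000, r_4=0.5774 — all match ✓
No second candidate reproduces the full scan.

(x, y, θ) = (2.5, 5.5, 255°)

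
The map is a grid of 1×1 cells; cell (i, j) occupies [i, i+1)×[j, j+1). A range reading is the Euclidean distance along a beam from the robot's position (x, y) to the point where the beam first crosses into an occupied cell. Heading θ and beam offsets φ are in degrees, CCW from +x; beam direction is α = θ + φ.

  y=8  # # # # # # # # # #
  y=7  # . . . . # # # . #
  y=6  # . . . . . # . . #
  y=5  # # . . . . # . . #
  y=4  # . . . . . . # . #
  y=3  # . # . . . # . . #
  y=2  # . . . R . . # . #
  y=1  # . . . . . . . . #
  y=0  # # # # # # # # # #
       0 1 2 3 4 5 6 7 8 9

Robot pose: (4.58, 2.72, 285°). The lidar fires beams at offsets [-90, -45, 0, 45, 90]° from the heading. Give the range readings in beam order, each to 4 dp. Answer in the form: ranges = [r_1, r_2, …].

ranges = [3.7063, 1.9861, 1.7807, 3.4400, 1.4701]

beam 1: φ=-90°, α=195°
  cosα=-0.9659 sinα=-0.2588 | (4,2) | tMaxX 0.6005 tMaxY 2.7819 | tΔX 1.0353 tΔY 3.8637
    t=0.6005 [x] (3,2)
    t=1.6357 [x] (2,2)
    t=2.6710 [x] (1,2)
    t=2.7819 [y] (1,1)
    t=3.7063 [x] (0,1) — stop
  → r_1 = 3.7063
beam 2: φ=-45°, α=240°
  cosα=-0.5000 sinα=-0.8660 | (4,2) | tMaxX 1.1600 tMaxY 0.8314 | tΔX 2.0000 tΔY 1.1547
    t=0.8314 [y] (4,1)
    t=1.1600 [x] (3,1)
    t=1.9861 [y] (3,0) — stop
  → r_2 = 1.9861
beam 3: φ=0°, α=285°
  cosα=0.2588 sinα=-0.9659 | (4,2) | tMaxX 1.6228 tMaxY 0.7454 | tΔX 3.8637 tΔY 1.0353
    t=0.7454 [y] (4,1)
    t=1.6228 [x] (5,1)
    t=1.7807 [y] (5,0) — stop
  → r_3 = 1.7807
beam 4: φ=45°, α=330°
  cosα=0.8660 sinα=-0.5000 | (4,2) | tMaxX 0.4850 tMaxY 1.4400 | tΔX 1.1547 tΔY 2.0000
    t=0.4850 [x] (5,2)
    t=1.4400 [y] (5,1)
    t=1.6397 [x] (6,1)
    t=2.7944 [x] (7,1)
    t=3.4400 [y] (7,0) — stop
  → r_4 = 3.4400
beam 5: φ=90°, α=15°
  cosα=0.9659 sinα=0.2588 | (4,2) | tMaxX 0.4348 tMaxY 1.0818 | tΔX 1.0353 tΔY 3.8637
    t=0.4348 [x] (5,2)
    t=1.0818 [y] (5,3)
    t=1.4701 [x] (6,3) — stop
  → r_5 = 1.4701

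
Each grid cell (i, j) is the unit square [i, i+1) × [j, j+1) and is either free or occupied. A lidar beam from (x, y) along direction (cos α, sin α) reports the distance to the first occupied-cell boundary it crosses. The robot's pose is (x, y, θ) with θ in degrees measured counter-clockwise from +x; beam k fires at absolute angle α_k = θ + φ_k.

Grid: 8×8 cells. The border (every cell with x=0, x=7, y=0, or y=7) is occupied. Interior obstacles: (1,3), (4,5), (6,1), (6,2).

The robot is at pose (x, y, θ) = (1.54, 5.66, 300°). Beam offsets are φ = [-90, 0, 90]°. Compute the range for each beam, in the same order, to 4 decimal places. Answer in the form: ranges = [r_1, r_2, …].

ranges = [0.6235, 5.3809, 2.6800]

beam 1: φ=-90°, α=210°
  d=(-0.8660,-0.5000)  start (1,5)  tX=0.6235 tY=1.3200  stride 1/|dx|=1.1547 1/|dy|=2.0000
    cross x-line → (0,5), t=0.6235 (wall)
  → r_1 = 0.6235
beam 2: φ=0°, α=300°
  d=(0.5000,-0.8660)  start (1,5)  tX=0.9200 tY=0.7621  stride 1/|dx|=2.0000 1/|dy|=1.1547
    cross y-line → (1,4), t=0.7621
    cross x-line → (2,4), t=0.9200
    cross y-line → (2,3), t=1.9168
    cross x-line → (3,3), t=2.9200
    cross y-line → (3,2), t=3.0715
    cross y-line → (3,1), t=4.2262
    cross x-line → (4,1), t=4.9200
    cross y-line → (4,0), t=5.3809 (wall)
  → r_2 = 5.3809
beam 3: φ=90°, α=30°
  d=(0.8660,0.5000)  start (1,5)  tX=0.5312 tY=0.6800  stride 1/|dx|=1.1547 1/|dy|=2.0000
    cross x-line → (2,5), t=0.5312
    cross y-line → (2,6), t=0.6800
    cross x-line → (3,6), t=1.6859
    cross y-line → (3,7), t=2.6800 (wall)
  → r_3 = 2.6800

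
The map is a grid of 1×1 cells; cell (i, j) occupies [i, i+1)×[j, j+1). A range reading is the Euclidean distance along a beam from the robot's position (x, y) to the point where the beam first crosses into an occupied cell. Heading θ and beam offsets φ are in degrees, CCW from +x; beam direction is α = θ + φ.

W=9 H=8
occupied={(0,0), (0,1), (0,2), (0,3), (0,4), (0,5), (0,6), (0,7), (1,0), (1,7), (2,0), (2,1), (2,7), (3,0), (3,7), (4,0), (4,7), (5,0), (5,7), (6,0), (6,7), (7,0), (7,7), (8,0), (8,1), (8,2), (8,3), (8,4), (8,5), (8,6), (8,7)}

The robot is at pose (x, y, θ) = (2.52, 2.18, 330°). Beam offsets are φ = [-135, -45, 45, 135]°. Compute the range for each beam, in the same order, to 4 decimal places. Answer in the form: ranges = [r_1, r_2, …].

ranges = [1.5736, 0.1863, 5.6733, 4.9900]

beam 1: φ=-135°, α=195°
  d=(-0.9659,-0.2588)  start (2,2)  tX=0.5383 tY=0.6955  stride 1/|dx|=1.0353 1/|dy|=3.8637
    cross x-line → (1,2), t=0.5383
    cross y-line → (1,1), t=0.6955
    cross x-line → (0,1), t=1.5736 (wall)
  → r_1 = 1.5736
beam 2: φ=-45°, α=285°
  d=(0.2588,-0.9659)  start (2,2)  tX=1.8546 tY=0.1863  stride 1/|dx|=3.8637 1/|dy|=1.0353
    cross y-line → (2,1), t=0.1863 (wall)
  → r_2 = 0.1863
beam 3: φ=45°, α=15°
  d=(0.9659,0.2588)  start (2,2)  tX=0.4969 tY=3.1682  stride 1/|dx|=1.0353 1/|dy|=3.8637
    cross x-line → (3,2), t=0.4969
    cross x-line → (4,2), t=1.5322
    cross x-line → (5,2), t=2.5675
    cross y-line → (5,3), t=3.1682
    cross x-line → (6,3), t=3.6028
    cross x-line → (7,3), t=4.6380
    cross x-line → (8,3), t=5.6733 (wall)
  → r_3 = 5.6733
beam 4: φ=135°, α=105°
  d=(-0.2588,0.9659)  start (2,2)  tX=2.0091 tY=0.8489  stride 1/|dx|=3.8637 1/|dy|=1.0353
    cross y-line → (2,3), t=0.8489
    cross y-line → (2,4), t=1.8842
    cross x-line → (1,4), t=2.0091
    cross y-line → (1,5), t=2.9195
    cross y-line → (1,6), t=3.9548
    cross y-line → (1,7), t=4.9900 (wall)
  → r_4 = 4.9900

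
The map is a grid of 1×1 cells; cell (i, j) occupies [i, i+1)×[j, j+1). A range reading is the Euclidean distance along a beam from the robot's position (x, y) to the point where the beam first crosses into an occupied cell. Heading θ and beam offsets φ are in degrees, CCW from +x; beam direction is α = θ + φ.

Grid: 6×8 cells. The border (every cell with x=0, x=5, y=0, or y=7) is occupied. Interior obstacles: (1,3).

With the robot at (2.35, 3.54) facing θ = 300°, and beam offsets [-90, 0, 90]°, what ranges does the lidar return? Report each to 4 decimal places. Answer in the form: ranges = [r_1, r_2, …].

ranges = [0.4041, 2.9329, 3.0600]

beam 1: φ=-90°, α=210°
  d=(-0.8660,-0.5000)  start (2,3)  tX=0.4041 tY=1.0800  stride 1/|dx|=1.1547 1/|dy|=2.0000
    cross x-line → (1,3), t=0.4041 (wall)
  → r_1 = 0.4041
beam 2: φ=0°, α=300°
  d=(0.5000,-0.8660)  start (2,3)  tX=1.3000 tY=0.6235  stride 1/|dx|=2.0000 1/|dy|=1.1547
    cross y-line → (2,2), t=0.6235
    cross x-line → (3,2), t=1.3000
    cross y-line → (3,1), t=1.7782
    cross y-line → (3,0), t=2.9329 (wall)
  → r_2 = 2.9329
beam 3: φ=90°, α=30°
  d=(0.8660,0.5000)  start (2,3)  tX=0.7506 tY=0.9200  stride 1/|dx|=1.1547 1/|dy|=2.0000
    cross x-line → (3,3), t=0.7506
    cross y-line → (3,4), t=0.9200
    cross x-line → (4,4), t=1.9053
    cross y-line → (4,5), t=2.9200
    cross x-line → (5,5), t=3.0600 (wall)
  → r_3 = 3.0600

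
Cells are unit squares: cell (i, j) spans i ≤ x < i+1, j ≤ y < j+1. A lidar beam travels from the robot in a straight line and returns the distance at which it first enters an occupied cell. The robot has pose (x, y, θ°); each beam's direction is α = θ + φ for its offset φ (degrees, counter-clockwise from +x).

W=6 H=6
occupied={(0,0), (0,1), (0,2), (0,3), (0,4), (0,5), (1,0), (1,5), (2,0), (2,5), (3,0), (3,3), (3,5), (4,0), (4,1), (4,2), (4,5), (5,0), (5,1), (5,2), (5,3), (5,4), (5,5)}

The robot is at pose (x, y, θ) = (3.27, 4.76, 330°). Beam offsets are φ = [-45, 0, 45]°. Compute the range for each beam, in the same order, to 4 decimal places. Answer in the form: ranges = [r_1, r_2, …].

beam 1: φ=-45°, α=285°
  dir = (cos 285°, sin 285°) = (0.2588, -0.9659); from cell (3,4)
  next x-line at t=2.8205, next y-line at t=0.7868; Δt_x=3.8637, Δt_y=1.0353
    y: enter (3,3) at t=0.7868 ← occupied
  → r_1 = 0.7868
beam 2: φ=0°, α=330°
  dir = (cos 330°, sin 330°) = (0.8660, -0.5000); from cell (3,4)
  next x-line at t=0.8429, next y-line at t=1.5200; Δt_x=1.1547, Δt_y=2.0000
    x: enter (4,4) at t=0.8429
    y: enter (4,3) at t=1.5200
    x: enter (5,3) at t=1.9976 ← occupied
  → r_2 = 1.9976
beam 3: φ=45°, α=15°
  dir = (cos 15°, sin 15°) = (0.9659, 0.2588); from cell (3,4)
  next x-line at t=0.7558, next y-line at t=0.9273; Δt_x=1.0353, Δt_y=3.8637
    x: enter (4,4) at t=0.7558
    y: enter (4,5) at t=0.9273 ← occupied
  → r_3 = 0.9273

ranges = [0.7868, 1.9976, 0.9273]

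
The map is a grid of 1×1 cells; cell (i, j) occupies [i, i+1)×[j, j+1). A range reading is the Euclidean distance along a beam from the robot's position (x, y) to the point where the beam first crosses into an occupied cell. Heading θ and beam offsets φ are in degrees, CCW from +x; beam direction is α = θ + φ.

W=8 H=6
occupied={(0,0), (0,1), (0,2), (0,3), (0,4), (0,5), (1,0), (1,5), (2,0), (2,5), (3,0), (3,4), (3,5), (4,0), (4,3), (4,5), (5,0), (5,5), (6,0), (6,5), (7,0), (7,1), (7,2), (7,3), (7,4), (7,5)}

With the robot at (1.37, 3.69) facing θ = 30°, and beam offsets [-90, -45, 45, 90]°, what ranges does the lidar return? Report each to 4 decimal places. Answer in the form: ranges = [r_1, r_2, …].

ranges = [3.1061, 5.8286, 1.3562, 0.7400]

beam 1: φ=-90°, α=300°
  cosα=0.5000 sinα=-0.8660 | (1,3) | tMaxX 1.2600 tMaxY 0.7967 | tΔX 2.0000 tΔY 1.1547
    t=0.7967 [y] (1,2)
    t=1.2600 [x] (2,2)
    t=1.9514 [y] (2,1)
    t=3.1061 [y] (2,0) — stop
  → r_1 = 3.1061
beam 2: φ=-45°, α=345°
  cosα=0.9659 sinα=-0.2588 | (1,3) | tMaxX 0.6522 tMaxY 2.6660 | tΔX 1.0353 tΔY 3.8637
    t=0.6522 [x] (2,3)
    t=1.6875 [x] (3,3)
    t=2.6660 [y] (3,2)
    t=2.7228 [x] (4,2)
    t=3.7581 [x] (5,2)
    t=4.7933 [x] (6,2)
    t=5.8286 [x] (7,2) — stop
  → r_2 = 5.8286
beam 3: φ=45°, α=75°
  cosα=0.2588 sinα=0.9659 | (1,3) | tMaxX 2.4341 tMaxY 0.3209 | tΔX 3.8637 tΔY 1.0353
    t=0.3209 [y] (1,4)
    t=1.3562 [y] (1,5) — stop
  → r_3 = 1.3562
beam 4: φ=90°, α=120°
  cosα=-0.5000 sinα=0.8660 | (1,3) | tMaxX 0.7400 tMaxY 0.3580 | tΔX 2.0000 tΔY 1.1547
    t=0.3580 [y] (1,4)
    t=0.7400 [x] (0,4) — stop
  → r_4 = 0.7400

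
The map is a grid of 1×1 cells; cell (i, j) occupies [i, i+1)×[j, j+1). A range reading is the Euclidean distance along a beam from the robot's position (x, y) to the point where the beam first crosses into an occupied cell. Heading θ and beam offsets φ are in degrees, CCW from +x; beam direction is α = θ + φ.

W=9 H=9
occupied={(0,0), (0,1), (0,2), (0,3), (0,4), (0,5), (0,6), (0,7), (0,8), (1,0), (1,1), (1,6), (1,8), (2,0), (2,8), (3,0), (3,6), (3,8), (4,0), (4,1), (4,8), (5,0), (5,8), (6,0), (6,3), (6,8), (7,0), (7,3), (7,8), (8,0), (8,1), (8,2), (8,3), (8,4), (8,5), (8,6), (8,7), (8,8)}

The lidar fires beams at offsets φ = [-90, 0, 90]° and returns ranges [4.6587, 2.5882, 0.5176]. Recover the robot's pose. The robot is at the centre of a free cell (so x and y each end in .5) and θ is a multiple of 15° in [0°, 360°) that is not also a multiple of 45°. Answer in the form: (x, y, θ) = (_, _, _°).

(x, y, θ) = (5.5, 3.5, 285°)

Candidates: 43 free-cell centres × 16 headings = 688 poses. Raycast each; keep the one whose scan matches to 4 dp.
  (1.5, 5.5, 105°): beam 1 = 1.9319 ≠ 4.6587 ✗
  (4.5, 7.5, 30°): beam 1 = 4.0415 ≠ 4.6587 ✗
  (4.5, 6.5, 240°): beam 1 = 0.5774 ≠ 4.6587 ✗
  (7.5, 4.5, 240°): beam 1 = 4.0415 ≠ 4.6587 ✗
  …
  (5.5, 3.5, 285°): r_1=4.6587, r_2=2.5882, r_3=0.5176 — all match ✓
No second candidate reproduces the full scan.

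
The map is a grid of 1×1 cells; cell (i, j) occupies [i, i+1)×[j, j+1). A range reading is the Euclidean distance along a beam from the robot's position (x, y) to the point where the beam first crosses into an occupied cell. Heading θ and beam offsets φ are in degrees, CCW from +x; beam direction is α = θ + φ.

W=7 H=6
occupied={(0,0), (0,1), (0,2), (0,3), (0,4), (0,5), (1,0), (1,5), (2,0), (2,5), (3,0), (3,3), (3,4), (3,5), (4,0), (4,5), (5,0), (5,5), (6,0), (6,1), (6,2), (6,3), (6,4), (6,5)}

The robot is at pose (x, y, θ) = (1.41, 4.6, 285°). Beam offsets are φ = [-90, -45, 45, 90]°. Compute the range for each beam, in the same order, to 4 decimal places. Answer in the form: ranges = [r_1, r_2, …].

beam 1: φ=-90°, α=195°
  dir = (cos 195°, sin 195°) = (-0.9659, -0.2588); from cell (1,4)
  next x-line at t=0.4245, next y-line at t=2.3182; Δt_x=1.0353, Δt_y=3.8637
    x: enter (0,4) at t=0.4245 ← occupied
  → r_1 = 0.4245
beam 2: φ=-45°, α=240°
  dir = (cos 240°, sin 240°) = (-0.5000, -0.8660); from cell (1,4)
  next x-line at t=0.8200, next y-line at t=0.6928; Δt_x=2.0000, Δt_y=1.1547
    y: enter (1,3) at t=0.6928
    x: enter (0,3) at t=0.8200 ← occupied
  → r_2 = 0.8200
beam 3: φ=45°, α=330°
  dir = (cos 330°, sin 330°) = (0.8660, -0.5000); from cell (1,4)
  next x-line at t=0.6813, next y-line at t=1.2000; Δt_x=1.1547, Δt_y=2.0000
    x: enter (2,4) at t=0.6813
    y: enter (2,3) at t=1.2000
    x: enter (3,3) at t=1.8360 ← occupied
  → r_3 = 1.8360
beam 4: φ=90°, α=15°
  dir = (cos 15°, sin 15°) = (0.9659, 0.2588); from cell (1,4)
  next x-line at t=0.6108, next y-line at t=1.5455; Δt_x=1.0353, Δt_y=3.8637
    x: enter (2,4) at t=0.6108
    y: enter (2,5) at t=1.5455 ← occupied
  → r_4 = 1.5455

ranges = [0.4245, 0.8200, 1.8360, 1.5455]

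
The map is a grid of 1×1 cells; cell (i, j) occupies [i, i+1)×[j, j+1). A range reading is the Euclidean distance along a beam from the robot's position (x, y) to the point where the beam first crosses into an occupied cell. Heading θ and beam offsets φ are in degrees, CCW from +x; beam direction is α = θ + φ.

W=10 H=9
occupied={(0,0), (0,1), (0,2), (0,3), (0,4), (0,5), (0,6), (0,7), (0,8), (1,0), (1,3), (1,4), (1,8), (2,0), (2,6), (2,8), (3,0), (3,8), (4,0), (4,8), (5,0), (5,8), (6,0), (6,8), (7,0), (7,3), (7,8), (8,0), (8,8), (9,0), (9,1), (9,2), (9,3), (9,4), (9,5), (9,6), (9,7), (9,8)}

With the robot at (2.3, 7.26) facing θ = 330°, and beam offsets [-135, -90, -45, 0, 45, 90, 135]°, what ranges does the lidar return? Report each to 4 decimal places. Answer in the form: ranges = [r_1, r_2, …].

ranges = [1.3459, 0.3002, 0.2692, 0.5200, 2.8591, 0.8545, 0.7661]

beam 1: φ=-135°, α=195°
  direction (-0.9659, -0.2588); cell (2,7); t to first gridline: x 0.3106, y 1.0046 (then +1.0353 / +3.8637)
    (1,7) via x @ 0.3106
    (1,6) via y @ 1.0046
    (0,6) via x @ 1.3459  # hit
  → r_1 = 1.3459
beam 2: φ=-90°, α=240°
  direction (-0.5000, -0.8660); cell (2,7); t to first gridline: x 0.6000, y 0.3002 (then +2.0000 / +1.1547)
    (2,6) via y @ 0.3002  # hit
  → r_2 = 0.3002
beam 3: φ=-45°, α=285°
  direction (0.2588, -0.9659); cell (2,7); t to first gridline: x 2.7046, y 0.2692 (then +3.8637 / +1.0353)
    (2,6) via y @ 0.2692  # hit
  → r_3 = 0.2692
beam 4: φ=0°, α=330°
  direction (0.8660, -0.5000); cell (2,7); t to first gridline: x 0.8083, y 0.5200 (then +1.1547 / +2.0000)
    (2,6) via y @ 0.5200  # hit
  → r_4 = 0.5200
beam 5: φ=45°, α=15°
  direction (0.9659, 0.2588); cell (2,7); t to first gridline: x 0.7247, y 2.8591 (then +1.0353 / +3.8637)
    (3,7) via x @ 0.7247
    (4,7) via x @ 1.7600
    (5,7) via x @ 2.7952
    (5,8) via y @ 2.8591  # hit
  → r_5 = 2.8591
beam 6: φ=90°, α=60°
  direction (0.5000, 0.8660); cell (2,7); t to first gridline: x 1.4000, y 0.8545 (then +2.0000 / +1.1547)
    (2,8) via y @ 0.8545  # hit
  → r_6 = 0.8545
beam 7: φ=135°, α=105°
  direction (-0.2588, 0.9659); cell (2,7); t to first gridline: x 1.1591, y 0.7661 (then +3.8637 / +1.0353)
    (2,8) via y @ 0.7661  # hit
  → r_7 = 0.7661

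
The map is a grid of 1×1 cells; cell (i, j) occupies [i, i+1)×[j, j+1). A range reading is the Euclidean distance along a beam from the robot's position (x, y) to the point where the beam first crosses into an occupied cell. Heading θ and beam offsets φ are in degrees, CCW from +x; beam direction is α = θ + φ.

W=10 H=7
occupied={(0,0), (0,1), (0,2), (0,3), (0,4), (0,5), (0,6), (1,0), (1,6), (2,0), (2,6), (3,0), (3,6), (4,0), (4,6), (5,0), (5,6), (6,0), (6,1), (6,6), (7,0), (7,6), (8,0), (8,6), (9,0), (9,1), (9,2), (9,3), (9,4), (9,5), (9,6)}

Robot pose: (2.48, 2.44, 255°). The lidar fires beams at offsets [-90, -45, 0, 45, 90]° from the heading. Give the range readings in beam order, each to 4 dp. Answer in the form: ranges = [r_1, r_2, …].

beam 1: φ=-90°, α=165°
  cosα=-0.9659 sinα=0.2588 | (2,2) | tMaxX 0.4969 tMaxY 2.1637 | tΔX 1.0353 tΔY 3.8637
    t=0.4969 [x] (1,2)
    t=1.5322 [x] (0,2) — stop
  → r_1 = 1.5322
beam 2: φ=-45°, α=210°
  cosα=-0.8660 sinα=-0.5000 | (2,2) | tMaxX 0.5543 tMaxY 0.8800 | tΔX 1.1547 tΔY 2.0000
    t=0.5543 [x] (1,2)
    t=0.8800 [y] (1,1)
    t=1.7090 [x] (0,1) — stop
  → r_2 = 1.7090
beam 3: φ=0°, α=255°
  cosα=-0.2588 sinα=-0.9659 | (2,2) | tMaxX 1.8546 tMaxY 0.4555 | tΔX 3.8637 tΔY 1.0353
    t=0.4555 [y] (2,1)
    t=1.4908 [y] (2,0) — stop
  → r_3 = 1.4908
beam 4: φ=45°, α=300°
  cosα=0.5000 sinα=-0.8660 | (2,2) | tMaxX 1.0400 tMaxY 0.5081 | tΔX 2.0000 tΔY 1.1547
    t=0.5081 [y] (2,1)
    t=1.0400 [x] (3,1)
    t=1.6628 [y] (3,0) — stop
  → r_4 = 1.6628
beam 5: φ=90°, α=345°
  cosα=0.9659 sinα=-0.2588 | (2,2) | tMaxX 0.5383 tMaxY 1.7000 | tΔX 1.0353 tΔY 3.8637
    t=0.5383 [x] (3,2)
    t=1.5736 [x] (4,2)
    t=1.7000 [y] (4,1)
    t=2.6089 [x] (5,1)
    t=3.6442 [x] (6,1) — stop
  → r_5 = 3.6442

ranges = [1.5322, 1.7090, 1.4908, 1.6628, 3.6442]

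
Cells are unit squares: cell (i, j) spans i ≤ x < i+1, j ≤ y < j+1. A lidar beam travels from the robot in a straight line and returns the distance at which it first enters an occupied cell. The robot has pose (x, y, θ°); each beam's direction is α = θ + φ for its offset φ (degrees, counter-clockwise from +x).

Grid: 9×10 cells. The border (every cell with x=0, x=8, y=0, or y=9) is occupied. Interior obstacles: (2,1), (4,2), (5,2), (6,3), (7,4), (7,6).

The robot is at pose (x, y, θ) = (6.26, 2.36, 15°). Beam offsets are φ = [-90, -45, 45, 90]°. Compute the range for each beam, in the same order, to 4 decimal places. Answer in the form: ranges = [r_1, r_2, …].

ranges = [1.4080, 2.0092, 0.7390, 0.6626]

beam 1: φ=-90°, α=285°
  d=(0.2588,-0.9659)  start (6,2)  tX=2.8591 tY=0.3727  stride 1/|dx|=3.8637 1/|dy|=1.0353
    cross y-line → (6,1), t=0.3727
    cross y-line → (6,0), t=1.4080 (wall)
  → r_1 = 1.4080
beam 2: φ=-45°, α=330°
  d=(0.8660,-0.5000)  start (6,2)  tX=0.8545 tY=0.7200  stride 1/|dx|=1.1547 1/|dy|=2.0000
    cross y-line → (6,1), t=0.7200
    cross x-line → (7,1), t=0.8545
    cross x-line → (8,1), t=2.0092 (wall)
  → r_2 = 2.0092
beam 3: φ=45°, α=60°
  d=(0.5000,0.8660)  start (6,2)  tX=1.4800 tY=0.7390  stride 1/|dx|=2.0000 1/|dy|=1.1547
    cross y-line → (6,3), t=0.7390 (wall)
  → r_3 = 0.7390
beam 4: φ=90°, α=105°
  d=(-0.2588,0.9659)  start (6,2)  tX=1.0046 tY=0.6626  stride 1/|dx|=3.8637 1/|dy|=1.0353
    cross y-line → (6,3), t=0.6626 (wall)
  → r_4 = 0.6626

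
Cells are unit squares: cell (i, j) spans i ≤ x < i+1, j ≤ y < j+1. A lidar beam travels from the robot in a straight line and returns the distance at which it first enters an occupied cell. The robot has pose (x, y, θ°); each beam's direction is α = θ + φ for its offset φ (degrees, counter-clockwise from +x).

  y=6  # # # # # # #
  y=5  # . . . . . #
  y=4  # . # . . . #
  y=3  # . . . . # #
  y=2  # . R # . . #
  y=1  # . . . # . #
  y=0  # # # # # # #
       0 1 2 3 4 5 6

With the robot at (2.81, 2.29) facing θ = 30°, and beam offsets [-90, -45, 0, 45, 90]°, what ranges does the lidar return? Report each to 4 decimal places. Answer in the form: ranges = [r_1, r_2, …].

beam 1: φ=-90°, α=300°
  direction (0.5000, -0.8660); cell (2,2); t to first gridline: x 0.3800, y 0.3349 (then +2.0000 / +1.1547)
    (2,1) via y @ 0.3349
    (3,1) via x @ 0.3800
    (3,0) via y @ 1.4896  # hit
  → r_1 = 1.4896
beam 2: φ=-45°, α=345°
  direction (0.9659, -0.2588); cell (2,2); t to first gridline: x 0.1967, y 1.1205 (then +1.0353 / +3.8637)
    (3,2) via x @ 0.1967  # hit
  → r_2 = 0.1967
beam 3: φ=0°, α=30°
  direction (0.8660, 0.5000); cell (2,2); t to first gridline: x 0.2194, y 1.4200 (then +1.1547 / +2.0000)
    (3,2) via x @ 0.2194  # hit
  → r_3 = 0.2194
beam 4: φ=45°, α=75°
  direction (0.2588, 0.9659); cell (2,2); t to first gridline: x 0.7341, y 0.7350 (then +3.8637 / +1.0353)
    (3,2) via x @ 0.7341  # hit
  → r_4 = 0.7341
beam 5: φ=90°, α=120°
  direction (-0.5000, 0.8660); cell (2,2); t to first gridline: x 1.6200, y 0.8198 (then +2.0000 / +1.1547)
    (2,3) via y @ 0.8198
    (1,3) via x @ 1.6200
    (1,4) via y @ 1.9745
    (1,5) via y @ 3.1292
    (0,5) via x @ 3.6200  # hit
  → r_5 = 3.6200

ranges = [1.4896, 0.1967, 0.2194, 0.7341, 3.6200]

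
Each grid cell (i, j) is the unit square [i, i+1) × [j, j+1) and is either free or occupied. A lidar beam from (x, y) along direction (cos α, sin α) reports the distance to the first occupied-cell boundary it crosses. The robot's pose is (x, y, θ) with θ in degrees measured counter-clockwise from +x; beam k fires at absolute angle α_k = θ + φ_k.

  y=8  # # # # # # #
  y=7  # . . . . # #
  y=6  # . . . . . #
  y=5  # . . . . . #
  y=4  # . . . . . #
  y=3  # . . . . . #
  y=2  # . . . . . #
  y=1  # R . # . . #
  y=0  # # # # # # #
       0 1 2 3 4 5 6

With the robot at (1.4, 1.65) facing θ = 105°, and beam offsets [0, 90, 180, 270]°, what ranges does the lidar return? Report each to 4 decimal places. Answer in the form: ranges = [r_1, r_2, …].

ranges = [1.5455, 0.4141, 0.6729, 4.7623]

beam 1: φ=0°, α=105°
  cosα=-0.2588 sinα=0.9659 | (1,1) | tMaxX 1.5455 tMaxY 0.3623 | tΔX 3.8637 tΔY 1.0353
    t=0.3623 [y] (1,2)
    t=1.3976 [y] (1,3)
    t=1.5455 [x] (0,3) — stop
  → r_1 = 1.5455
beam 2: φ=90°, α=195°
  cosα=-0.9659 sinα=-0.2588 | (1,1) | tMaxX 0.4141 tMaxY 2.5114 | tΔX 1.0353 tΔY 3.8637
    t=0.4141 [x] (0,1) — stop
  → r_2 = 0.4141
beam 3: φ=180°, α=285°
  cosα=0.2588 sinα=-0.9659 | (1,1) | tMaxX 2.3182 tMaxY 0.6729 | tΔX 3.8637 tΔY 1.0353
    t=0.6729 [y] (1,0) — stop
  → r_3 = 0.6729
beam 4: φ=270°, α=15°
  cosα=0.9659 sinα=0.2588 | (1,1) | tMaxX 0.6212 tMaxY 1.3523 | tΔX 1.0353 tΔY 3.8637
    t=0.6212 [x] (2,1)
    t=1.3523 [y] (2,2)
    t=1.6564 [x] (3,2)
    t=2.6917 [x] (4,2)
    t=3.7270 [x] (5,2)
    t=4.7623 [x] (6,2) — stop
  → r_4 = 4.7623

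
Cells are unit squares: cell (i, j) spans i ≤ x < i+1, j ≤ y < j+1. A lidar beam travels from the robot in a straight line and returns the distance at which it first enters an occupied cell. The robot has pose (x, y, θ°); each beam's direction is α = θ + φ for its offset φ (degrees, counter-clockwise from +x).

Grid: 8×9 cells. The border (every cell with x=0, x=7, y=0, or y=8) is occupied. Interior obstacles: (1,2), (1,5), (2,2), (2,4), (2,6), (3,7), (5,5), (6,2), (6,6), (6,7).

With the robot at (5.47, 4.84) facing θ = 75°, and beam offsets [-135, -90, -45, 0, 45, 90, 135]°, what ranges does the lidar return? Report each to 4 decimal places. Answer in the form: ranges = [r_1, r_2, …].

ranges = [2.1246, 1.5840, 0.3200, 0.1656, 0.1848, 3.5924, 3.6800]

beam 1: φ=-135°, α=300°
  direction (0.5000, -0.8660); cell (5,4); t to first gridline: x 1.0600, y 0.9699 (then +2.0000 / +1.1547)
    (5,3) via y @ 0.9699
    (6,3) via x @ 1.0600
    (6,2) via y @ 2.1246  # hit
  → r_1 = 2.1246
beam 2: φ=-90°, α=345°
  direction (0.9659, -0.2588); cell (5,4); t to first gridline: x 0.5487, y 3.2455 (then +1.0353 / +3.8637)
    (6,4) via x @ 0.5487
    (7,4) via x @ 1.5840  # hit
  → r_2 = 1.5840
beam 3: φ=-45°, α=30°
  direction (0.8660, 0.5000); cell (5,4); t to first gridline: x 0.6120, y 0.3200 (then +1.1547 / +2.0000)
    (5,5) via y @ 0.3200  # hit
  → r_3 = 0.3200
beam 4: φ=0°, α=75°
  direction (0.2588, 0.9659); cell (5,4); t to first gridline: x 2.0478, y 0.1656 (then +3.8637 / +1.0353)
    (5,5) via y @ 0.1656  # hit
  → r_4 = 0.1656
beam 5: φ=45°, α=120°
  direction (-0.5000, 0.8660); cell (5,4); t to first gridline: x 0.9400, y 0.1848 (then +2.0000 / +1.1547)
    (5,5) via y @ 0.1848  # hit
  → r_5 = 0.1848
beam 6: φ=90°, α=165°
  direction (-0.9659, 0.2588); cell (5,4); t to first gridline: x 0.4866, y 0.6182 (then +1.0353 / +3.8637)
    (4,4) via x @ 0.4866
    (4,5) via y @ 0.6182
    (3,5) via x @ 1.5219
    (2,5) via x @ 2.5571
    (1,5) via x @ 3.5924  # hit
  → r_6 = 3.5924
beam 7: φ=135°, α=210°
  direction (-0.8660, -0.5000); cell (5,4); t to first gridline: x 0.5427, y 1.6800 (then +1.1547 / +2.0000)
    (4,4) via x @ 0.5427
    (4,3) via y @ 1.6800
    (3,3) via x @ 1.6974
    (2,3) via x @ 2.8521
    (2,2) via y @ 3.6800  # hit
  → r_7 = 3.6800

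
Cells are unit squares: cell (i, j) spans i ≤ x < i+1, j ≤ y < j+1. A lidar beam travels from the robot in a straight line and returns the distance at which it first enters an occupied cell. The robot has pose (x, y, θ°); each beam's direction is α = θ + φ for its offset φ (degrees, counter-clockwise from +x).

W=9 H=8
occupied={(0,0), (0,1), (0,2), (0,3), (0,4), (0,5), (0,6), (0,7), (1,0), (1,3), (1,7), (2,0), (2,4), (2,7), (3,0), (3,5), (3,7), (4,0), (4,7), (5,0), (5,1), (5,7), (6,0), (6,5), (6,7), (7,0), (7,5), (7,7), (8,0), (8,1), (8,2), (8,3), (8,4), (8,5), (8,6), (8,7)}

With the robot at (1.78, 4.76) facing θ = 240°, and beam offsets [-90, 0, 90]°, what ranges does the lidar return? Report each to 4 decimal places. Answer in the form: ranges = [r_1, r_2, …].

beam 1: φ=-90°, α=150°
  cosα=-0.8660 sinα=0.5000 | (1,4) | tMaxX 0.9007 tMaxY 0.4800 | tΔX 1.1547 tΔY 2.0000
    t=0.4800 [y] (1,5)
    t=0.9007 [x] (0,5) — stop
  → r_1 = 0.9007
beam 2: φ=0°, α=240°
  cosα=-0.5000 sinα=-0.8660 | (1,4) | tMaxX 1.5600 tMaxY 0.8776 | tΔX 2.0000 tΔY 1.1547
    t=0.8776 [y] (1,3) — stop
  → r_2 = 0.8776
beam 3: φ=90°, α=330°
  cosα=0.8660 sinα=-0.5000 | (1,4) | tMaxX 0.2540 tMaxY 1.5200 | tΔX 1.1547 tΔY 2.0000
    t=0.2540 [x] (2,4) — stop
  → r_3 = 0.2540

ranges = [0.9007, 0.8776, 0.2540]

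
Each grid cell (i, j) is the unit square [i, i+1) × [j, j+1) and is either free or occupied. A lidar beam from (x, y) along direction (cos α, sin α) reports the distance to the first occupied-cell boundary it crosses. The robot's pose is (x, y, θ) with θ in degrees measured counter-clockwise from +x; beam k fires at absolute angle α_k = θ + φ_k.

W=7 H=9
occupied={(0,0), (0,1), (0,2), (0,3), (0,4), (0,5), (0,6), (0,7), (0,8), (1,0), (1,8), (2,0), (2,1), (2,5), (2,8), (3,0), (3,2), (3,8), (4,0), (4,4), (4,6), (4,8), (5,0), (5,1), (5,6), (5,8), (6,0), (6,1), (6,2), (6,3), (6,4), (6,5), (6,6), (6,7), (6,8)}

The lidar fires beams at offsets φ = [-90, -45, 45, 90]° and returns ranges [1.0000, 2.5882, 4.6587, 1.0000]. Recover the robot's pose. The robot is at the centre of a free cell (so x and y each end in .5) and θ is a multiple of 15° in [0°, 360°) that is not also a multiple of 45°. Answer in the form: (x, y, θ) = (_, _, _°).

(x, y, θ) = (1.5, 4.5, 330°)

The pose lattice has 28·16 = 448 candidates. Test each by forward raycasting.
  (5.5, 4.5, 60°): beam 1 = 0.5774 ≠ 1.0000 ✗
  (2.5, 4.5, 75°): beam 1 = 1.5529 ≠ 1.0000 ✗
  (3.5, 6.5, 195°): beam 1 = 1.5529 ≠ 1.0000 ✗
  …
  (1.5, 4.5, 330°): r_1=1.0000, r_2=2.5882, r_3=4.6587, r_4=1.0000 — all match ✓
Only this pose fits every beam.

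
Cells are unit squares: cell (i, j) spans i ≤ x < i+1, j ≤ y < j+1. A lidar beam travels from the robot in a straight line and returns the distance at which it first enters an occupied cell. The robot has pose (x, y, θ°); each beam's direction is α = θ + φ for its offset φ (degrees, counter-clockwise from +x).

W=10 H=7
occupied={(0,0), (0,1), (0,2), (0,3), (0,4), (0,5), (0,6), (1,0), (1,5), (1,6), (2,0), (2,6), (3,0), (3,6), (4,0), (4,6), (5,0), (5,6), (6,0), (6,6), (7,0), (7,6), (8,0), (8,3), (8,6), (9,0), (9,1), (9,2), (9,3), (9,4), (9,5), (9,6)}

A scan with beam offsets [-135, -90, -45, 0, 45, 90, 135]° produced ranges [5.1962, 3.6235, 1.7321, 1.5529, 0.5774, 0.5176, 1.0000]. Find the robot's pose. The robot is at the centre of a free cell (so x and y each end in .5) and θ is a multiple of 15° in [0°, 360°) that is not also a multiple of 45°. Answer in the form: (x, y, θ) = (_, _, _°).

(x, y, θ) = (2.5, 1.5, 195°)

The pose lattice has 38·16 = 608 candidates. Test each by forward raycasting.
  (6.5, 5.5, 240°): beam 1 = 0.5176 ≠ 5.1962 ✗
  (7.5, 3.5, 75°): beam 1 = 2.8868 ≠ 5.1962 ✗
  (8.5, 1.5, 105°): beam 1 = 0.5774 ≠ 5.1962 ✗
  (4.5, 3.5, 300°): beam 1 = 3.6235 ≠ 5.1962 ✗
  (2.5, 5.5, 105°): beam 1 = 7.5056 ≠ 5.1962 ✗
  …
  (2.5, 1.5, 195°): r_1=5.1962, r_2=3.6235, r_3=1.7321, r_4=1.5529, r_5=0.5774, r_6=0.5176, r_7=1.0000 — all match ✓
No second candidate reproduces the full scan.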